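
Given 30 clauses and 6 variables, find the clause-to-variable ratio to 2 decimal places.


Clause-to-variable ratio = clauses / variables.
30 / 6 = 5.0.

5.0


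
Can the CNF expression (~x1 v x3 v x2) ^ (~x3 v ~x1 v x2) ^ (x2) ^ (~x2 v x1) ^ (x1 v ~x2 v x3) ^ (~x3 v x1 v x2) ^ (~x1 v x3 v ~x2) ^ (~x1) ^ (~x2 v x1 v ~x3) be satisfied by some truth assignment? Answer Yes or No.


Check all 8 possible truth assignments.
Number of satisfying assignments found: 0.
The formula is unsatisfiable.

No


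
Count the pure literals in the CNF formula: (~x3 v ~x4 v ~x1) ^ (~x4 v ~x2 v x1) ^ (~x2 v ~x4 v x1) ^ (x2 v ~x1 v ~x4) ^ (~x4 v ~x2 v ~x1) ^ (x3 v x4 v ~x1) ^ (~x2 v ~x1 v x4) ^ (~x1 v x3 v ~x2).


A pure literal appears in only one polarity across all clauses.
No pure literals found.
Count = 0.

0


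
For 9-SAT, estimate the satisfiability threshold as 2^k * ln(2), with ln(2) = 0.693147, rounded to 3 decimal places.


Using the asymptotic formula: threshold ~ 2^k * ln(2).
2^9 = 512.
512 * 0.693147 = 354.891.

354.891


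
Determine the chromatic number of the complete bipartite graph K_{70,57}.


K_{70,57} is bipartite by definition: the two parts are independent sets, with every edge crossing between them.
Color all vertices in one part with color 1 and all vertices in the other part with color 2.
Since the graph has at least one edge, one color does not suffice.
Chromatic number = 2.

2


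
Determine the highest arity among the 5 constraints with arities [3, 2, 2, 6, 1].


The arities are: 3, 2, 2, 6, 1.
Scan for the maximum value.
Maximum arity = 6.

6


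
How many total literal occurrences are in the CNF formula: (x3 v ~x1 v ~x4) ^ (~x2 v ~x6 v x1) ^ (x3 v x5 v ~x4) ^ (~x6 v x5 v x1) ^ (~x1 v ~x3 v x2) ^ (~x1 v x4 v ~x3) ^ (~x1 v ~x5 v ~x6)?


Clause lengths: 3, 3, 3, 3, 3, 3, 3.
Sum = 3 + 3 + 3 + 3 + 3 + 3 + 3 = 21.

21


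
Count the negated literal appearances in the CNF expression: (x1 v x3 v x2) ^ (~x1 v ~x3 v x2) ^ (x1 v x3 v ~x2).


Scan each clause for negated literals.
Clause 1: 0 negative; Clause 2: 2 negative; Clause 3: 1 negative.
Total negative literal occurrences = 3.

3


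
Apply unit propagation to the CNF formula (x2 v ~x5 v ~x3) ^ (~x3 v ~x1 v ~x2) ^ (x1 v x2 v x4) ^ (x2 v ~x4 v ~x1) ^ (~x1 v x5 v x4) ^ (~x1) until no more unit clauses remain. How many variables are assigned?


Unit propagation repeatedly assigns the literal in any unit clause, then simplifies.
Assignments in order: x1 = F.
No further unit clauses remain.
Total variables assigned = 1.

1


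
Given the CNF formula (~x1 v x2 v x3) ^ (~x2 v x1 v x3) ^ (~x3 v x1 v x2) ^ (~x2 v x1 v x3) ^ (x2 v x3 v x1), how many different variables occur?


Identify each distinct variable in the formula.
Variables found: x1, x2, x3.
Total distinct variables = 3.

3


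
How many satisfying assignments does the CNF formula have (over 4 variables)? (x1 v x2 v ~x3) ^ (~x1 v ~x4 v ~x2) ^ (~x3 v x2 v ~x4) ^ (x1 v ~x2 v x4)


Enumerate all 16 truth assignments over 4 variables.
Test each against every clause.
Satisfying assignments found: 9.

9


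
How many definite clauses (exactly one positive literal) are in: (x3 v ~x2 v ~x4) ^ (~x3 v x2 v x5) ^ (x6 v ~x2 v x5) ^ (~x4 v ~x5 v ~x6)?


A definite clause has exactly one positive literal.
Clause 1: 1 positive -> definite
Clause 2: 2 positive -> not definite
Clause 3: 2 positive -> not definite
Clause 4: 0 positive -> not definite
Definite clause count = 1.

1


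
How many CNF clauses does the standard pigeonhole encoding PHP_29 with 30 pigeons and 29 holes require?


The PHP encoding has two parts:
1) At-least-one-hole clauses: 30 (one per pigeon, each with 29 literals).
2) At-most-one-pigeon-per-hole clauses: 29 holes * C(30,2) = 29 * 435 = 12615.
Total clauses = 30 + 12615 = 12645.

12645


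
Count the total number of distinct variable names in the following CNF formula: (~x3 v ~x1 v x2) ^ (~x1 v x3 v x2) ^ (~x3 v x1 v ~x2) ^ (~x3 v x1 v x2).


Identify each distinct variable in the formula.
Variables found: x1, x2, x3.
Total distinct variables = 3.

3


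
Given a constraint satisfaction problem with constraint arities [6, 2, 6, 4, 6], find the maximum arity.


The arities are: 6, 2, 6, 4, 6.
Scan for the maximum value.
Maximum arity = 6.

6


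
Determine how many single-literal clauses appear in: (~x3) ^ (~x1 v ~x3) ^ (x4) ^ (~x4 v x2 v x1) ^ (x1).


A unit clause contains exactly one literal.
Unit clauses found: (~x3), (x4), (x1).
Count = 3.

3


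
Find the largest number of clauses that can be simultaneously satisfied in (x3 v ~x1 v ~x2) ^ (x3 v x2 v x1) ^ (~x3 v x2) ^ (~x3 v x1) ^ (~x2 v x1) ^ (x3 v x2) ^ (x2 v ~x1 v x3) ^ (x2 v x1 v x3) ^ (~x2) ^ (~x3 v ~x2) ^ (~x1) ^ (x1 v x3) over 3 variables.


Enumerate all 8 truth assignments.
For each, count how many of the 12 clauses are satisfied.
The formula is not fully satisfiable, so the maximum is below 12.
Maximum simultaneously satisfiable clauses = 10.

10


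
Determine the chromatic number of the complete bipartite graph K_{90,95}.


K_{90,95} is bipartite by definition: the two parts are independent sets, with every edge crossing between them.
Color all vertices in one part with color 1 and all vertices in the other part with color 2.
Since the graph has at least one edge, one color does not suffice.
Chromatic number = 2.

2


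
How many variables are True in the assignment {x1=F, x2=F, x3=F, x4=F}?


The weight is the number of variables assigned True.
True variables: none.
Weight = 0.

0


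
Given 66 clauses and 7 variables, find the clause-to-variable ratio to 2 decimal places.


Clause-to-variable ratio = clauses / variables.
66 / 7 = 9.43.

9.43


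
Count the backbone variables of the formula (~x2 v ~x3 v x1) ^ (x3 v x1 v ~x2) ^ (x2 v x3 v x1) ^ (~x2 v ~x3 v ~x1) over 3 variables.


Find all satisfying assignments: 4 model(s).
Check which variables have the same value in every model.
No variable is fixed across all models.
Backbone size = 0.

0


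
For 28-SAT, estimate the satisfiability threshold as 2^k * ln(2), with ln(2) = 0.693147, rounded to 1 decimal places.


Using the asymptotic formula: threshold ~ 2^k * ln(2).
2^28 = 268435456.
268435456 * 0.693147 = 186065231.0.

186065231.0


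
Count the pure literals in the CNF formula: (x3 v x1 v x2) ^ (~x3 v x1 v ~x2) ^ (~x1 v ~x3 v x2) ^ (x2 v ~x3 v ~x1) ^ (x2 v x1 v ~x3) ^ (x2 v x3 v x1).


A pure literal appears in only one polarity across all clauses.
No pure literals found.
Count = 0.

0


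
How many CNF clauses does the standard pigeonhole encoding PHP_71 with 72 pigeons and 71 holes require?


The PHP encoding has two parts:
1) At-least-one-hole clauses: 72 (one per pigeon, each with 71 literals).
2) At-most-one-pigeon-per-hole clauses: 71 holes * C(72,2) = 71 * 2556 = 181476.
Total clauses = 72 + 181476 = 181548.

181548


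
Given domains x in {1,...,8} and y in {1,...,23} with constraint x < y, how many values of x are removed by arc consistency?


For the constraint x < y, x needs a supporting value in y's domain.
x can be at most 22 (one less than y's maximum).
Valid x values from domain: 8 out of 8.
Pruned = 8 - 8 = 0.

0


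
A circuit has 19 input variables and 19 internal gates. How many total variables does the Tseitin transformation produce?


The Tseitin transformation introduces one auxiliary variable per gate.
Total variables = inputs + gates = 19 + 19 = 38.

38


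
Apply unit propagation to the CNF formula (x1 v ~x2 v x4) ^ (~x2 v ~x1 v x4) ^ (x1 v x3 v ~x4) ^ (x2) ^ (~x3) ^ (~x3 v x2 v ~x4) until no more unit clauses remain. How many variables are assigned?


Unit propagation repeatedly assigns the literal in any unit clause, then simplifies.
Assignments in order: x2 = T, x3 = F.
No further unit clauses remain.
Total variables assigned = 2.

2


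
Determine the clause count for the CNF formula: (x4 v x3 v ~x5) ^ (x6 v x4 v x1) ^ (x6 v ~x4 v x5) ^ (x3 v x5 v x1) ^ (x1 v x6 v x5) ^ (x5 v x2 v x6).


Each group enclosed in parentheses joined by ^ is one clause.
Counting the conjuncts: 6 clauses.

6


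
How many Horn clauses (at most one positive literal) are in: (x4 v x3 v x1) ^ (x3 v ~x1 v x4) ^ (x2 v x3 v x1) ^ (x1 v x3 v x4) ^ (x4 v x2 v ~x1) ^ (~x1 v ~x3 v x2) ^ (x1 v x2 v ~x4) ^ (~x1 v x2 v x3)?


A Horn clause has at most one positive literal.
Clause 1: 3 positive lit(s) -> not Horn
Clause 2: 2 positive lit(s) -> not Horn
Clause 3: 3 positive lit(s) -> not Horn
Clause 4: 3 positive lit(s) -> not Horn
Clause 5: 2 positive lit(s) -> not Horn
Clause 6: 1 positive lit(s) -> Horn
Clause 7: 2 positive lit(s) -> not Horn
Clause 8: 2 positive lit(s) -> not Horn
Total Horn clauses = 1.

1


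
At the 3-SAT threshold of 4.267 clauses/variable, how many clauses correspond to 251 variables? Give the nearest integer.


The 3-SAT phase transition occurs at approximately 4.267 clauses per variable.
m = 4.267 * 251 = 1071.017.
Rounded to nearest integer: 1071.

1071


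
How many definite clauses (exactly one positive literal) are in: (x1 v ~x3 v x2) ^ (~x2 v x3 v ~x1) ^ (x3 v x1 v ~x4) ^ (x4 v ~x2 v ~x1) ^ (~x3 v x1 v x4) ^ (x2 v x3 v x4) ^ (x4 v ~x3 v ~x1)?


A definite clause has exactly one positive literal.
Clause 1: 2 positive -> not definite
Clause 2: 1 positive -> definite
Clause 3: 2 positive -> not definite
Clause 4: 1 positive -> definite
Clause 5: 2 positive -> not definite
Clause 6: 3 positive -> not definite
Clause 7: 1 positive -> definite
Definite clause count = 3.

3


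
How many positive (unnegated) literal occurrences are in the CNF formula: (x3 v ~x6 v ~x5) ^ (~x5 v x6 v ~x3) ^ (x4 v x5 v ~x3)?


Scan each clause for unnegated literals.
Clause 1: 1 positive; Clause 2: 1 positive; Clause 3: 2 positive.
Total positive literal occurrences = 4.

4


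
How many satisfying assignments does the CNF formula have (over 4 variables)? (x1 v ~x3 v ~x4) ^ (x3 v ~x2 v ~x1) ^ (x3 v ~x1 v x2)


Enumerate all 16 truth assignments over 4 variables.
Test each against every clause.
Satisfying assignments found: 10.

10


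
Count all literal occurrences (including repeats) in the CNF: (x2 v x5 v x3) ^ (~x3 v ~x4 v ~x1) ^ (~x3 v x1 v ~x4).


Clause lengths: 3, 3, 3.
Sum = 3 + 3 + 3 = 9.

9


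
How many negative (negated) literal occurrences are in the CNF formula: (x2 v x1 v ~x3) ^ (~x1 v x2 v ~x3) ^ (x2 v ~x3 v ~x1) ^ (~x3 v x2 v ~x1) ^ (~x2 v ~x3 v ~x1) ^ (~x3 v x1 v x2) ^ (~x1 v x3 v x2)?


Scan each clause for negated literals.
Clause 1: 1 negative; Clause 2: 2 negative; Clause 3: 2 negative; Clause 4: 2 negative; Clause 5: 3 negative; Clause 6: 1 negative; Clause 7: 1 negative.
Total negative literal occurrences = 12.

12


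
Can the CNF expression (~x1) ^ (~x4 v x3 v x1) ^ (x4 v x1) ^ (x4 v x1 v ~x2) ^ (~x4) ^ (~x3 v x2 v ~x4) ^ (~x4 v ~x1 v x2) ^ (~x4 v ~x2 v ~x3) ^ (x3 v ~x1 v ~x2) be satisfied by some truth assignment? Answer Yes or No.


Check all 16 possible truth assignments.
Number of satisfying assignments found: 0.
The formula is unsatisfiable.

No


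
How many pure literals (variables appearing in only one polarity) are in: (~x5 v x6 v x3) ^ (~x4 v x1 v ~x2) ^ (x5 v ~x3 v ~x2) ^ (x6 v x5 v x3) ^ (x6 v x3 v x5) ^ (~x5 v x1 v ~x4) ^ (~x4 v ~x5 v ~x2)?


A pure literal appears in only one polarity across all clauses.
Pure literals: x1 (positive only), x2 (negative only), x4 (negative only), x6 (positive only).
Count = 4.

4


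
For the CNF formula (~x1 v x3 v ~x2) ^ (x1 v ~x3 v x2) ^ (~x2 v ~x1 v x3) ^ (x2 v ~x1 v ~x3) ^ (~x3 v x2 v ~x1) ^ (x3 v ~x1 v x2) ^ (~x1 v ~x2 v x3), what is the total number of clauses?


Each group enclosed in parentheses joined by ^ is one clause.
Counting the conjuncts: 7 clauses.

7


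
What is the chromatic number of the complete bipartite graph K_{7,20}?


K_{7,20} is bipartite by definition: the two parts are independent sets, with every edge crossing between them.
Color all vertices in one part with color 1 and all vertices in the other part with color 2.
Since the graph has at least one edge, one color does not suffice.
Chromatic number = 2.

2


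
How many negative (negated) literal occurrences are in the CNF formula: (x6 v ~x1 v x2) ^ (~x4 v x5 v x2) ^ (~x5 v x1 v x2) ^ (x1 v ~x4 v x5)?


Scan each clause for negated literals.
Clause 1: 1 negative; Clause 2: 1 negative; Clause 3: 1 negative; Clause 4: 1 negative.
Total negative literal occurrences = 4.

4


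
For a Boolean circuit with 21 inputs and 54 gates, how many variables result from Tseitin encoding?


The Tseitin transformation introduces one auxiliary variable per gate.
Total variables = inputs + gates = 21 + 54 = 75.

75


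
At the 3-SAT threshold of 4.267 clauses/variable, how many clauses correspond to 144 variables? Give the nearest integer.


The 3-SAT phase transition occurs at approximately 4.267 clauses per variable.
m = 4.267 * 144 = 614.448.
Rounded to nearest integer: 614.

614


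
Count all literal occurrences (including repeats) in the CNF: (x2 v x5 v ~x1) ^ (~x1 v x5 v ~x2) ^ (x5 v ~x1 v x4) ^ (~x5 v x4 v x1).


Clause lengths: 3, 3, 3, 3.
Sum = 3 + 3 + 3 + 3 = 12.

12


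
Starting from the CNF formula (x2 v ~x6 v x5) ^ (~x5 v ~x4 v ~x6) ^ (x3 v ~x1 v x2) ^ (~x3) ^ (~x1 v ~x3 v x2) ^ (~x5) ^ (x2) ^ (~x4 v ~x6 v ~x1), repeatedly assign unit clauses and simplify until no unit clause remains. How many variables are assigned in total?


Unit propagation repeatedly assigns the literal in any unit clause, then simplifies.
Assignments in order: x3 = F, x5 = F, x2 = T.
No further unit clauses remain.
Total variables assigned = 3.

3


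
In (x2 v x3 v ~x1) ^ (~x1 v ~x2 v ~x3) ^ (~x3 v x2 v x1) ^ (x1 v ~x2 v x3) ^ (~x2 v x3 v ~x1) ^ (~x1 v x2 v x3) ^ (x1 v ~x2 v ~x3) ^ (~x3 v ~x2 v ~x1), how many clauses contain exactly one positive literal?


A definite clause has exactly one positive literal.
Clause 1: 2 positive -> not definite
Clause 2: 0 positive -> not definite
Clause 3: 2 positive -> not definite
Clause 4: 2 positive -> not definite
Clause 5: 1 positive -> definite
Clause 6: 2 positive -> not definite
Clause 7: 1 positive -> definite
Clause 8: 0 positive -> not definite
Definite clause count = 2.

2


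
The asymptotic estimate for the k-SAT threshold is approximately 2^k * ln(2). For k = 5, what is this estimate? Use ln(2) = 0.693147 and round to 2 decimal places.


Using the asymptotic formula: threshold ~ 2^k * ln(2).
2^5 = 32.
32 * 0.693147 = 22.18.

22.18


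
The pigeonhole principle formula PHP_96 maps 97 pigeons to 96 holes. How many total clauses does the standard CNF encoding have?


The PHP encoding has two parts:
1) At-least-one-hole clauses: 97 (one per pigeon, each with 96 literals).
2) At-most-one-pigeon-per-hole clauses: 96 holes * C(97,2) = 96 * 4656 = 446976.
Total clauses = 97 + 446976 = 447073.

447073


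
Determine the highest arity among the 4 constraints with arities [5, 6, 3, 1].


The arities are: 5, 6, 3, 1.
Scan for the maximum value.
Maximum arity = 6.

6


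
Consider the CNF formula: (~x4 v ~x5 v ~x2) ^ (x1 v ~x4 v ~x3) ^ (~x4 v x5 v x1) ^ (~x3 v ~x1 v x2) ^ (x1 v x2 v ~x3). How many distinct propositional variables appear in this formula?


Identify each distinct variable in the formula.
Variables found: x1, x2, x3, x4, x5.
Total distinct variables = 5.

5


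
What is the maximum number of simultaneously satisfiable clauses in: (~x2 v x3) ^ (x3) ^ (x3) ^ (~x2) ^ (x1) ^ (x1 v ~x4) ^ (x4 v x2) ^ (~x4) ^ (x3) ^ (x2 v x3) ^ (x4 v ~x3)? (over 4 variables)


Enumerate all 16 truth assignments.
For each, count how many of the 11 clauses are satisfied.
The formula is not fully satisfiable, so the maximum is below 11.
Maximum simultaneously satisfiable clauses = 10.

10


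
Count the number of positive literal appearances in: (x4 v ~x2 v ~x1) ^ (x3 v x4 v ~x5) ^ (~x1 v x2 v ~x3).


Scan each clause for unnegated literals.
Clause 1: 1 positive; Clause 2: 2 positive; Clause 3: 1 positive.
Total positive literal occurrences = 4.

4


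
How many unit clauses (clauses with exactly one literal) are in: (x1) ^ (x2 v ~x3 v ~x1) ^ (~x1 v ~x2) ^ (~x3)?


A unit clause contains exactly one literal.
Unit clauses found: (x1), (~x3).
Count = 2.

2


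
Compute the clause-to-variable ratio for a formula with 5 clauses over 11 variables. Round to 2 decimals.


Clause-to-variable ratio = clauses / variables.
5 / 11 = 0.45.

0.45


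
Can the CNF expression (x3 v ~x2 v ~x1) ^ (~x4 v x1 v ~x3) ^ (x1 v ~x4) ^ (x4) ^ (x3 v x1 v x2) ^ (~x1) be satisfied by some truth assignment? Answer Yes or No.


Check all 16 possible truth assignments.
Number of satisfying assignments found: 0.
The formula is unsatisfiable.

No


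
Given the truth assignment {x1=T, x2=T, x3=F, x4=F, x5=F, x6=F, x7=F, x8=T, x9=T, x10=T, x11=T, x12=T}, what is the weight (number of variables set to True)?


The weight is the number of variables assigned True.
True variables: x1, x2, x8, x9, x10, x11, x12.
Weight = 7.

7


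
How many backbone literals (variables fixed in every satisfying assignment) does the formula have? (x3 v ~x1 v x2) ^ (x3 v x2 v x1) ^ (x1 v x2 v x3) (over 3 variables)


Find all satisfying assignments: 6 model(s).
Check which variables have the same value in every model.
No variable is fixed across all models.
Backbone size = 0.

0


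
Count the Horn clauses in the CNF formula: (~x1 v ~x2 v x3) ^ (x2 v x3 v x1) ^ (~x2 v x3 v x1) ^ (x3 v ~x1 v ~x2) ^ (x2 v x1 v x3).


A Horn clause has at most one positive literal.
Clause 1: 1 positive lit(s) -> Horn
Clause 2: 3 positive lit(s) -> not Horn
Clause 3: 2 positive lit(s) -> not Horn
Clause 4: 1 positive lit(s) -> Horn
Clause 5: 3 positive lit(s) -> not Horn
Total Horn clauses = 2.

2


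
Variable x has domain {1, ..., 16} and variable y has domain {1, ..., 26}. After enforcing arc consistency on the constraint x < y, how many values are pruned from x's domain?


For the constraint x < y, x needs a supporting value in y's domain.
x can be at most 25 (one less than y's maximum).
Valid x values from domain: 16 out of 16.
Pruned = 16 - 16 = 0.

0


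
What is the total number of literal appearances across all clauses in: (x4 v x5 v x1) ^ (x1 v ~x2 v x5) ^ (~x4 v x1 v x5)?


Clause lengths: 3, 3, 3.
Sum = 3 + 3 + 3 = 9.

9


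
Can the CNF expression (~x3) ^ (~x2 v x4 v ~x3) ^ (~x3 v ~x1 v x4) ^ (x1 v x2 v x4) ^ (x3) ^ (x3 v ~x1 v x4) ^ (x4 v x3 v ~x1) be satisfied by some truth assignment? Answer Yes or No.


Check all 16 possible truth assignments.
Number of satisfying assignments found: 0.
The formula is unsatisfiable.

No


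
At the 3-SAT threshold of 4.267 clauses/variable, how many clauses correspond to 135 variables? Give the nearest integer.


The 3-SAT phase transition occurs at approximately 4.267 clauses per variable.
m = 4.267 * 135 = 576.045.
Rounded to nearest integer: 576.

576


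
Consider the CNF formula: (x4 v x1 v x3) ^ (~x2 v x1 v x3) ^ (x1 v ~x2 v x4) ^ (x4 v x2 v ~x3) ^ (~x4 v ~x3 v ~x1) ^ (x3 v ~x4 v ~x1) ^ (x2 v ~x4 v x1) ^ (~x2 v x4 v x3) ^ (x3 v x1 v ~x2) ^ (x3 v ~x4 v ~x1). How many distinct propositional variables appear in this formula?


Identify each distinct variable in the formula.
Variables found: x1, x2, x3, x4.
Total distinct variables = 4.

4


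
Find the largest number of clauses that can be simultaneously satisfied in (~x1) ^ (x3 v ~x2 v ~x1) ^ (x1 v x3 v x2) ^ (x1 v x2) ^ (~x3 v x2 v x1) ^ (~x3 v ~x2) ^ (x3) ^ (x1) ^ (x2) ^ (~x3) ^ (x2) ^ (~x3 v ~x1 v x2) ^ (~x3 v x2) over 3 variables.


Enumerate all 8 truth assignments.
For each, count how many of the 13 clauses are satisfied.
The formula is not fully satisfiable, so the maximum is below 13.
Maximum simultaneously satisfiable clauses = 11.

11


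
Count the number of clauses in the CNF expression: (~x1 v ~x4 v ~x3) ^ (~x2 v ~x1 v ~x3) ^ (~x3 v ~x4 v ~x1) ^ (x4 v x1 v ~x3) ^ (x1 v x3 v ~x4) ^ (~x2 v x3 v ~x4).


Each group enclosed in parentheses joined by ^ is one clause.
Counting the conjuncts: 6 clauses.

6


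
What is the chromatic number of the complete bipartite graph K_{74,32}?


K_{74,32} is bipartite by definition: the two parts are independent sets, with every edge crossing between them.
Color all vertices in one part with color 1 and all vertices in the other part with color 2.
Since the graph has at least one edge, one color does not suffice.
Chromatic number = 2.

2


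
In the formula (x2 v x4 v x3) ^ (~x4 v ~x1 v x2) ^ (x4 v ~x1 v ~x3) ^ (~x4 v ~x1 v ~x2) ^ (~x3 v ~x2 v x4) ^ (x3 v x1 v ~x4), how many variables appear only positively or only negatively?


A pure literal appears in only one polarity across all clauses.
No pure literals found.
Count = 0.

0


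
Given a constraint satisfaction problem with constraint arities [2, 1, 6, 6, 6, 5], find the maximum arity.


The arities are: 2, 1, 6, 6, 6, 5.
Scan for the maximum value.
Maximum arity = 6.

6


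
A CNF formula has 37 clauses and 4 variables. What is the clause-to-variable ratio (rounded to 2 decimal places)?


Clause-to-variable ratio = clauses / variables.
37 / 4 = 9.25.

9.25


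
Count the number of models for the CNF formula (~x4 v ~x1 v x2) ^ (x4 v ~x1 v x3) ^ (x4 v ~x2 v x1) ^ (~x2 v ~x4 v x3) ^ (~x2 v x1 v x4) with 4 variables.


Enumerate all 16 truth assignments over 4 variables.
Test each against every clause.
Satisfying assignments found: 8.

8


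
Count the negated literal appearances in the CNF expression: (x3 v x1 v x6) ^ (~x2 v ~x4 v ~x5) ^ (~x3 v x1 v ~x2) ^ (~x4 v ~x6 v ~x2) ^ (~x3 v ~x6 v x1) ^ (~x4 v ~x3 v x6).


Scan each clause for negated literals.
Clause 1: 0 negative; Clause 2: 3 negative; Clause 3: 2 negative; Clause 4: 3 negative; Clause 5: 2 negative; Clause 6: 2 negative.
Total negative literal occurrences = 12.

12


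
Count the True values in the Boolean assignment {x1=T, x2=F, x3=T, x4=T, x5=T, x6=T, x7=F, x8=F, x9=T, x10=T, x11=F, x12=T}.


The weight is the number of variables assigned True.
True variables: x1, x3, x4, x5, x6, x9, x10, x12.
Weight = 8.

8


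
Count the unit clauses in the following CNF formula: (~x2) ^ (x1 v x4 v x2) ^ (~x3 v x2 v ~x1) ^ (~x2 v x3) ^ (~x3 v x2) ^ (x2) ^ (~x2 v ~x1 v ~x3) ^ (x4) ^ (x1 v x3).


A unit clause contains exactly one literal.
Unit clauses found: (~x2), (x2), (x4).
Count = 3.

3


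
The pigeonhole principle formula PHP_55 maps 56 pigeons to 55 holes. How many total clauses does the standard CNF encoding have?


The PHP encoding has two parts:
1) At-least-one-hole clauses: 56 (one per pigeon, each with 55 literals).
2) At-most-one-pigeon-per-hole clauses: 55 holes * C(56,2) = 55 * 1540 = 84700.
Total clauses = 56 + 84700 = 84756.

84756


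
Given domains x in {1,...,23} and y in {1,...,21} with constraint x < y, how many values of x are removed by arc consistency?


For the constraint x < y, x needs a supporting value in y's domain.
x can be at most 20 (one less than y's maximum).
Valid x values from domain: 20 out of 23.
Pruned = 23 - 20 = 3.

3


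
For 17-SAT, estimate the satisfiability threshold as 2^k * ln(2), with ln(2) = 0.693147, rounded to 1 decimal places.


Using the asymptotic formula: threshold ~ 2^k * ln(2).
2^17 = 131072.
131072 * 0.693147 = 90852.2.

90852.2


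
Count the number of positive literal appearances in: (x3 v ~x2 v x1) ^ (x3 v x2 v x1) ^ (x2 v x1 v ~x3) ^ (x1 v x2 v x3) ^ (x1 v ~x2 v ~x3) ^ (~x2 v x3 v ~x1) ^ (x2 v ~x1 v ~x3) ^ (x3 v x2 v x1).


Scan each clause for unnegated literals.
Clause 1: 2 positive; Clause 2: 3 positive; Clause 3: 2 positive; Clause 4: 3 positive; Clause 5: 1 positive; Clause 6: 1 positive; Clause 7: 1 positive; Clause 8: 3 positive.
Total positive literal occurrences = 16.

16


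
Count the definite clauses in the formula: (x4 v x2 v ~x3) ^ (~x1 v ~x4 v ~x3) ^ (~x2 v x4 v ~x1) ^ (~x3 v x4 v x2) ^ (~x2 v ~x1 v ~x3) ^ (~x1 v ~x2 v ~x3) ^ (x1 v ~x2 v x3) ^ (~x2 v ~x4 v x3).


A definite clause has exactly one positive literal.
Clause 1: 2 positive -> not definite
Clause 2: 0 positive -> not definite
Clause 3: 1 positive -> definite
Clause 4: 2 positive -> not definite
Clause 5: 0 positive -> not definite
Clause 6: 0 positive -> not definite
Clause 7: 2 positive -> not definite
Clause 8: 1 positive -> definite
Definite clause count = 2.

2


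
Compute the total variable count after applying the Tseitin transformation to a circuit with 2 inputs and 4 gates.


The Tseitin transformation introduces one auxiliary variable per gate.
Total variables = inputs + gates = 2 + 4 = 6.

6


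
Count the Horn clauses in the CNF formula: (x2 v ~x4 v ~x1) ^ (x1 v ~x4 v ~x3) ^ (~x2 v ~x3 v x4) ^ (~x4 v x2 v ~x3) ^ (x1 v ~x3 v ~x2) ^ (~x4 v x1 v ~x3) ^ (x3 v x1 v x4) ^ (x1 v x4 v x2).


A Horn clause has at most one positive literal.
Clause 1: 1 positive lit(s) -> Horn
Clause 2: 1 positive lit(s) -> Horn
Clause 3: 1 positive lit(s) -> Horn
Clause 4: 1 positive lit(s) -> Horn
Clause 5: 1 positive lit(s) -> Horn
Clause 6: 1 positive lit(s) -> Horn
Clause 7: 3 positive lit(s) -> not Horn
Clause 8: 3 positive lit(s) -> not Horn
Total Horn clauses = 6.

6


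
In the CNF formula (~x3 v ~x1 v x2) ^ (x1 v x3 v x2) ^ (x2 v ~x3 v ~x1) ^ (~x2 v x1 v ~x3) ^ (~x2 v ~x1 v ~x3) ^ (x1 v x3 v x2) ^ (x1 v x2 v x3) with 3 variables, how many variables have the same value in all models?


Find all satisfying assignments: 4 model(s).
Check which variables have the same value in every model.
No variable is fixed across all models.
Backbone size = 0.

0


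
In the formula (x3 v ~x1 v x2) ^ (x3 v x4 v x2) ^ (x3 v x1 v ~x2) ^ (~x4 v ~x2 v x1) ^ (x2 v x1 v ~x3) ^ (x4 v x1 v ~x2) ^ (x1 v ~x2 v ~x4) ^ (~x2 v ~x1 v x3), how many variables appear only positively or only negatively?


A pure literal appears in only one polarity across all clauses.
No pure literals found.
Count = 0.

0


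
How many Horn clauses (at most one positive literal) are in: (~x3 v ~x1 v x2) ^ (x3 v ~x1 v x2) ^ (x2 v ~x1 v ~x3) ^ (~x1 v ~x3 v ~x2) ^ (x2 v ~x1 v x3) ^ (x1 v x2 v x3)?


A Horn clause has at most one positive literal.
Clause 1: 1 positive lit(s) -> Horn
Clause 2: 2 positive lit(s) -> not Horn
Clause 3: 1 positive lit(s) -> Horn
Clause 4: 0 positive lit(s) -> Horn
Clause 5: 2 positive lit(s) -> not Horn
Clause 6: 3 positive lit(s) -> not Horn
Total Horn clauses = 3.

3


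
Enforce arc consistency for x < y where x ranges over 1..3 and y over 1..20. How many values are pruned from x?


For the constraint x < y, x needs a supporting value in y's domain.
x can be at most 19 (one less than y's maximum).
Valid x values from domain: 3 out of 3.
Pruned = 3 - 3 = 0.

0


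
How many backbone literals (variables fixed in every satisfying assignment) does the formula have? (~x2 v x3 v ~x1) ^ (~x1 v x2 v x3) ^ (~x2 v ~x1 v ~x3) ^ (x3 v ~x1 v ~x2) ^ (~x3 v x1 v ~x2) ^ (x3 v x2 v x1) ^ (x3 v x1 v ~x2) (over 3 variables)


Find all satisfying assignments: 2 model(s).
Check which variables have the same value in every model.
Fixed variables: x2=F, x3=T.
Backbone size = 2.

2


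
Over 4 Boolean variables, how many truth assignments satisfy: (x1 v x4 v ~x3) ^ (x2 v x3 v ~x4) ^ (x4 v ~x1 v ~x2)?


Enumerate all 16 truth assignments over 4 variables.
Test each against every clause.
Satisfying assignments found: 10.

10


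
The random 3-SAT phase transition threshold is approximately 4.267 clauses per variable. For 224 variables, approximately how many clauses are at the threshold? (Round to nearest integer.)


The 3-SAT phase transition occurs at approximately 4.267 clauses per variable.
m = 4.267 * 224 = 955.808.
Rounded to nearest integer: 956.

956


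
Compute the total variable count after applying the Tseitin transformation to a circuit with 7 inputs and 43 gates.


The Tseitin transformation introduces one auxiliary variable per gate.
Total variables = inputs + gates = 7 + 43 = 50.

50


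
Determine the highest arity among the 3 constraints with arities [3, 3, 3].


The arities are: 3, 3, 3.
Scan for the maximum value.
Maximum arity = 3.

3


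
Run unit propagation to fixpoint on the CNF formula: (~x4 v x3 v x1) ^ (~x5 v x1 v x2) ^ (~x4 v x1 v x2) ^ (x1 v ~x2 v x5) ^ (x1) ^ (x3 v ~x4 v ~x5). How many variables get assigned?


Unit propagation repeatedly assigns the literal in any unit clause, then simplifies.
Assignments in order: x1 = T.
No further unit clauses remain.
Total variables assigned = 1.

1


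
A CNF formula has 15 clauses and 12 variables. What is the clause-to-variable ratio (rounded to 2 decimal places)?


Clause-to-variable ratio = clauses / variables.
15 / 12 = 1.25.

1.25


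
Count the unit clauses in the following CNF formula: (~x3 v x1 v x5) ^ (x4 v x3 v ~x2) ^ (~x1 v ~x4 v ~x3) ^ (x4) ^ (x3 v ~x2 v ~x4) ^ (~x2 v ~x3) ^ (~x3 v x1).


A unit clause contains exactly one literal.
Unit clauses found: (x4).
Count = 1.

1


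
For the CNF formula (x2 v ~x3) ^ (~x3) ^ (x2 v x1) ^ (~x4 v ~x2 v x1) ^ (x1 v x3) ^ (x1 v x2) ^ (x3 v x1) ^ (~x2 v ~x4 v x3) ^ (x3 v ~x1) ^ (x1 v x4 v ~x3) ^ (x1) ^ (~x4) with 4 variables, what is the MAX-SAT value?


Enumerate all 16 truth assignments.
For each, count how many of the 12 clauses are satisfied.
The formula is not fully satisfiable, so the maximum is below 12.
Maximum simultaneously satisfiable clauses = 11.

11


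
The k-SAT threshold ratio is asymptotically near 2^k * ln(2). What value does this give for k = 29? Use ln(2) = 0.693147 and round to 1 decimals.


Using the asymptotic formula: threshold ~ 2^k * ln(2).
2^29 = 536870912.
536870912 * 0.693147 = 372130462.0.

372130462.0


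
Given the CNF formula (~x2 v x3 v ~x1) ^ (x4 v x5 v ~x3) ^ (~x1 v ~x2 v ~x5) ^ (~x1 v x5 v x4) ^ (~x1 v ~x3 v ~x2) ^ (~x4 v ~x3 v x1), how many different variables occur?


Identify each distinct variable in the formula.
Variables found: x1, x2, x3, x4, x5.
Total distinct variables = 5.

5


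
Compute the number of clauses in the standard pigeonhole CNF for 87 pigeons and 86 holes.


The PHP encoding has two parts:
1) At-least-one-hole clauses: 87 (one per pigeon, each with 86 literals).
2) At-most-one-pigeon-per-hole clauses: 86 holes * C(87,2) = 86 * 3741 = 321726.
Total clauses = 87 + 321726 = 321813.

321813


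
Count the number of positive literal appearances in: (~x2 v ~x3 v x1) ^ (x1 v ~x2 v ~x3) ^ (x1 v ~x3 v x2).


Scan each clause for unnegated literals.
Clause 1: 1 positive; Clause 2: 1 positive; Clause 3: 2 positive.
Total positive literal occurrences = 4.

4


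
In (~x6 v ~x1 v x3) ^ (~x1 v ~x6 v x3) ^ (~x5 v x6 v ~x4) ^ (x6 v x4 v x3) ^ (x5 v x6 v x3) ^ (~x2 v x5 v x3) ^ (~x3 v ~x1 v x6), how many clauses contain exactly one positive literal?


A definite clause has exactly one positive literal.
Clause 1: 1 positive -> definite
Clause 2: 1 positive -> definite
Clause 3: 1 positive -> definite
Clause 4: 3 positive -> not definite
Clause 5: 3 positive -> not definite
Clause 6: 2 positive -> not definite
Clause 7: 1 positive -> definite
Definite clause count = 4.

4


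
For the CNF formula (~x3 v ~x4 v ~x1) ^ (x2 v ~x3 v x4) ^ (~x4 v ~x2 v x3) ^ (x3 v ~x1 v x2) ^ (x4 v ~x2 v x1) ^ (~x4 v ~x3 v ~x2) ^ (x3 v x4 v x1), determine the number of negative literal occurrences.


Scan each clause for negated literals.
Clause 1: 3 negative; Clause 2: 1 negative; Clause 3: 2 negative; Clause 4: 1 negative; Clause 5: 1 negative; Clause 6: 3 negative; Clause 7: 0 negative.
Total negative literal occurrences = 11.

11


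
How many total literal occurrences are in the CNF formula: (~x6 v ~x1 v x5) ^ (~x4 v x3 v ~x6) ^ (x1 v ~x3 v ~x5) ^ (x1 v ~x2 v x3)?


Clause lengths: 3, 3, 3, 3.
Sum = 3 + 3 + 3 + 3 = 12.

12


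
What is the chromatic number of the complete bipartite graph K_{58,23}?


K_{58,23} is bipartite by definition: the two parts are independent sets, with every edge crossing between them.
Color all vertices in one part with color 1 and all vertices in the other part with color 2.
Since the graph has at least one edge, one color does not suffice.
Chromatic number = 2.

2


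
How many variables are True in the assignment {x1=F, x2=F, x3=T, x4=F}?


The weight is the number of variables assigned True.
True variables: x3.
Weight = 1.

1


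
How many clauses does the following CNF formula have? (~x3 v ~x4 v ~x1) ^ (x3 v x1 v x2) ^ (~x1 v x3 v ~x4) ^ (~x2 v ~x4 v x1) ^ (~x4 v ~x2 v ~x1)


Each group enclosed in parentheses joined by ^ is one clause.
Counting the conjuncts: 5 clauses.

5


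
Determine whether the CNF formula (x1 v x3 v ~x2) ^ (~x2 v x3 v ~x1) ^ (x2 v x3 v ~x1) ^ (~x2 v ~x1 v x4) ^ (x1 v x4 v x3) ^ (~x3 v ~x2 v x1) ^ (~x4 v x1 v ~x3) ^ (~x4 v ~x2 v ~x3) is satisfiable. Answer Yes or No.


Check all 16 possible truth assignments.
Number of satisfying assignments found: 4.
The formula is satisfiable.

Yes


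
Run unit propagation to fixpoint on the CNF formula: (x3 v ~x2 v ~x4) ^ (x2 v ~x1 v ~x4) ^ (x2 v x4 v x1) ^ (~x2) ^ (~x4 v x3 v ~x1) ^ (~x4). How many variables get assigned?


Unit propagation repeatedly assigns the literal in any unit clause, then simplifies.
Assignments in order: x2 = F, x4 = F, x1 = T.
No further unit clauses remain.
Total variables assigned = 3.

3


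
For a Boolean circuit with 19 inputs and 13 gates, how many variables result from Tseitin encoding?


The Tseitin transformation introduces one auxiliary variable per gate.
Total variables = inputs + gates = 19 + 13 = 32.

32


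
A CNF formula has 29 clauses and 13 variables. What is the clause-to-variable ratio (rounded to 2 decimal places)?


Clause-to-variable ratio = clauses / variables.
29 / 13 = 2.23.

2.23


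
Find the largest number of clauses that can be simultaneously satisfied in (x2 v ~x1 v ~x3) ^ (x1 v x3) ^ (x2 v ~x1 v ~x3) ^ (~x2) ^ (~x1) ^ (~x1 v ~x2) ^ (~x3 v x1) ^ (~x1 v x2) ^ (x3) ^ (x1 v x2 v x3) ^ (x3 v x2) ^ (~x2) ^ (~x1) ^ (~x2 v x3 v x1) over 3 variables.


Enumerate all 8 truth assignments.
For each, count how many of the 14 clauses are satisfied.
The formula is not fully satisfiable, so the maximum is below 14.
Maximum simultaneously satisfiable clauses = 13.

13


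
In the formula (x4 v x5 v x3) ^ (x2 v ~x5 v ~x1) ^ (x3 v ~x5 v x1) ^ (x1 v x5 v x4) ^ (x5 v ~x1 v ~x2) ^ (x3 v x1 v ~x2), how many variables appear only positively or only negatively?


A pure literal appears in only one polarity across all clauses.
Pure literals: x3 (positive only), x4 (positive only).
Count = 2.

2


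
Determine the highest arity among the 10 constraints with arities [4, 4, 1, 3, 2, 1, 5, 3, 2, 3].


The arities are: 4, 4, 1, 3, 2, 1, 5, 3, 2, 3.
Scan for the maximum value.
Maximum arity = 5.

5


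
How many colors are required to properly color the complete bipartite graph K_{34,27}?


K_{34,27} is bipartite by definition: the two parts are independent sets, with every edge crossing between them.
Color all vertices in one part with color 1 and all vertices in the other part with color 2.
Since the graph has at least one edge, one color does not suffice.
Chromatic number = 2.

2


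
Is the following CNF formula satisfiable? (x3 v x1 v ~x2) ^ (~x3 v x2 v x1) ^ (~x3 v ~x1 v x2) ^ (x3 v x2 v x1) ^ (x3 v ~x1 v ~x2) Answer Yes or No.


Check all 8 possible truth assignments.
Number of satisfying assignments found: 3.
The formula is satisfiable.

Yes


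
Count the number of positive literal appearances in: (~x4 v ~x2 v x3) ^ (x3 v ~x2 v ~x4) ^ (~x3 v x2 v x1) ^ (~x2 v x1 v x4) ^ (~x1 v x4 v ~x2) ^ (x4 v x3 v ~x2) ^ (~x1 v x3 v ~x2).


Scan each clause for unnegated literals.
Clause 1: 1 positive; Clause 2: 1 positive; Clause 3: 2 positive; Clause 4: 2 positive; Clause 5: 1 positive; Clause 6: 2 positive; Clause 7: 1 positive.
Total positive literal occurrences = 10.

10


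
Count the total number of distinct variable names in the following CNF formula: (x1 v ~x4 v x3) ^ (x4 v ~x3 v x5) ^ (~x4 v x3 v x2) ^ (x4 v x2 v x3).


Identify each distinct variable in the formula.
Variables found: x1, x2, x3, x4, x5.
Total distinct variables = 5.

5


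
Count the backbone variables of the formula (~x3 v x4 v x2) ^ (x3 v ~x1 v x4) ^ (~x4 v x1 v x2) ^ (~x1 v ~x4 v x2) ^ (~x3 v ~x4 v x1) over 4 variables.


Find all satisfying assignments: 7 model(s).
Check which variables have the same value in every model.
No variable is fixed across all models.
Backbone size = 0.

0


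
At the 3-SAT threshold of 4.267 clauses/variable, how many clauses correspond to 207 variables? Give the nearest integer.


The 3-SAT phase transition occurs at approximately 4.267 clauses per variable.
m = 4.267 * 207 = 883.269.
Rounded to nearest integer: 883.

883


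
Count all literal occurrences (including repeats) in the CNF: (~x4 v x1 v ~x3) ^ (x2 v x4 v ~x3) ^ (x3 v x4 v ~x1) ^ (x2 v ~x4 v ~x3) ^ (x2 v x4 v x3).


Clause lengths: 3, 3, 3, 3, 3.
Sum = 3 + 3 + 3 + 3 + 3 = 15.

15


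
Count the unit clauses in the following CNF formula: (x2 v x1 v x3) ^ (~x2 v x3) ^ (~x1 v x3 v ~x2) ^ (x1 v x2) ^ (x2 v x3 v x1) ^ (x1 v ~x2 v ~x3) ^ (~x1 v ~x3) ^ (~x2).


A unit clause contains exactly one literal.
Unit clauses found: (~x2).
Count = 1.

1


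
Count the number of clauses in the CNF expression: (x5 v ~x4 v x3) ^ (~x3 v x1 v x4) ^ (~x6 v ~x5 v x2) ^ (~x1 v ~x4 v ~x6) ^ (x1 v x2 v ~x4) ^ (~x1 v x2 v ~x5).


Each group enclosed in parentheses joined by ^ is one clause.
Counting the conjuncts: 6 clauses.

6


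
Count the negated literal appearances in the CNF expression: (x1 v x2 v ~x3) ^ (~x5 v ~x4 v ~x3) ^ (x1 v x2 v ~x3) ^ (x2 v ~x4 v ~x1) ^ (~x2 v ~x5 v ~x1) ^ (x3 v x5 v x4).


Scan each clause for negated literals.
Clause 1: 1 negative; Clause 2: 3 negative; Clause 3: 1 negative; Clause 4: 2 negative; Clause 5: 3 negative; Clause 6: 0 negative.
Total negative literal occurrences = 10.

10


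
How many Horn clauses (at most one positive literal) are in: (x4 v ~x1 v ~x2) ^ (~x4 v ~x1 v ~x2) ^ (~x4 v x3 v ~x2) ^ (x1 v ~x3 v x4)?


A Horn clause has at most one positive literal.
Clause 1: 1 positive lit(s) -> Horn
Clause 2: 0 positive lit(s) -> Horn
Clause 3: 1 positive lit(s) -> Horn
Clause 4: 2 positive lit(s) -> not Horn
Total Horn clauses = 3.

3


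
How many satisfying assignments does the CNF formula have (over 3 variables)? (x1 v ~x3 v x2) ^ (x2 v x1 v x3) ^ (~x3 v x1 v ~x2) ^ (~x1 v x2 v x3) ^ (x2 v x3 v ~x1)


Enumerate all 8 truth assignments over 3 variables.
Test each against every clause.
Satisfying assignments found: 4.

4


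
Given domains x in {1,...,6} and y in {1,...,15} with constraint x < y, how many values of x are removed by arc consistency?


For the constraint x < y, x needs a supporting value in y's domain.
x can be at most 14 (one less than y's maximum).
Valid x values from domain: 6 out of 6.
Pruned = 6 - 6 = 0.

0


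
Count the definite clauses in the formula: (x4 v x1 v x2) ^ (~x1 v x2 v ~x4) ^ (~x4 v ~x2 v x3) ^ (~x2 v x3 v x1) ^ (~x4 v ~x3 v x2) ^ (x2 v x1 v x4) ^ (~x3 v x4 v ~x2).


A definite clause has exactly one positive literal.
Clause 1: 3 positive -> not definite
Clause 2: 1 positive -> definite
Clause 3: 1 positive -> definite
Clause 4: 2 positive -> not definite
Clause 5: 1 positive -> definite
Clause 6: 3 positive -> not definite
Clause 7: 1 positive -> definite
Definite clause count = 4.

4


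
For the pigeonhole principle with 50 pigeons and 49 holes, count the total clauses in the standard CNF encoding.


The PHP encoding has two parts:
1) At-least-one-hole clauses: 50 (one per pigeon, each with 49 literals).
2) At-most-one-pigeon-per-hole clauses: 49 holes * C(50,2) = 49 * 1225 = 60025.
Total clauses = 50 + 60025 = 60075.

60075


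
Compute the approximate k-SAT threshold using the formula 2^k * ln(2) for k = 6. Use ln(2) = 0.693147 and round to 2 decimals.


Using the asymptotic formula: threshold ~ 2^k * ln(2).
2^6 = 64.
64 * 0.693147 = 44.36.

44.36
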